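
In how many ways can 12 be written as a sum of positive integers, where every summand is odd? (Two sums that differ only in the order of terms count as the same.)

15

The partitions of 12 that satisfy the conditions:
11,1
9,3
9,1,1,1
7,5
7,3,1,1
7,1,1,1,1,1
5,5,1,1
5,3,3,1
5,3,1,1,1,1
5,1,1,1,1,1,1,1
3,3,3,3
3,3,3,1,1,1
3,3,1,1,1,1,1,1
3,1,1,1,1,1,1,1,1,1
1,1,1,1,1,1,1,1,1,1,1,1
Counting gives 15.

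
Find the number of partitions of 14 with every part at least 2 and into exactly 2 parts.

6

The partitions of 14 that satisfy the conditions:
12 + 2
11 + 3
10 + 4
9 + 5
8 + 6
7 + 7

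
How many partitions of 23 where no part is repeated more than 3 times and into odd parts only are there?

A partial list (first 12 by largest part):
23
21+1+1
19+3+1
17+5+1
17+3+3
17+3+1+1+1
15+7+1
15+5+3
15+5+1+1+1
15+3+3+1+1
13+9+1
13+7+3
…and 29 more, for 41 total.

41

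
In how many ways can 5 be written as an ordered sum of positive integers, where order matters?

16

There are 4 gaps and each independently is a cut or not, giving 2^4 = 16.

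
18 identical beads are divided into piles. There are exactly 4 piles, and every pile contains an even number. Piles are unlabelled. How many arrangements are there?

Enumerating:
2, 2, 2, 12
2, 2, 4, 10
2, 2, 6, 8
2, 4, 4, 8
2, 4, 6, 6
4, 4, 4, 6
That's 6 in total.

6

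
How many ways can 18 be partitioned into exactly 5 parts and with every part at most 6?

20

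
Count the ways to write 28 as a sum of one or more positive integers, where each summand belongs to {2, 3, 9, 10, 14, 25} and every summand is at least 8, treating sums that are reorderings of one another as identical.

Enumerating:
14 + 14
10 + 9 + 9

2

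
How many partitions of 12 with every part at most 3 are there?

19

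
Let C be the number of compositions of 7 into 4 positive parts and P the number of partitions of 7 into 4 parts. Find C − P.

17

Ordered (compositions into 4 parts): C(6,3) = 20.
Partitions of 7 into exactly 4 parts: 3.
Difference: 20 − 3 = 17.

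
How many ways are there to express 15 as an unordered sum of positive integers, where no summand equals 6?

146

A full systematic count gives 146.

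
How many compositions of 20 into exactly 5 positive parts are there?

Place 4 bars in the 19 internal gaps of a row of 20 dots: C(19,4) = 3876.

3876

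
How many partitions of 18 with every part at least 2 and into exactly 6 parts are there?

11

Listing the qualifying partitions of 18:
8 + 2 + 2 + 2 + 2 + 2
7 + 3 + 2 + 2 + 2 + 2
6 + 4 + 2 + 2 + 2 + 2
6 + 3 + 3 + 2 + 2 + 2
5 + 5 + 2 + 2 + 2 + 2
5 + 4 + 3 + 2 + 2 + 2
5 + 3 + 3 + 3 + 2 + 2
4 + 4 + 4 + 2 + 2 + 2
4 + 4 + 3 + 3 + 2 + 2
4 + 3 + 3 + 3 + 3 + 2
3 + 3 + 3 + 3 + 3 + 3
That's 11 in total.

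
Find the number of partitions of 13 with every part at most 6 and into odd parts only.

10

Enumerating:
5+5+3
5+5+1+1+1
5+3+3+1+1
5+3+1+1+1+1+1
5+1+1+1+1+1+1+1+1
3+3+3+3+1
3+3+3+1+1+1+1
3+3+1+1+1+1+1+1+1
3+1+1+1+1+1+1+1+1+1+1
1+1+1+1+1+1+1+1+1+1+1+1+1
Counting gives 10.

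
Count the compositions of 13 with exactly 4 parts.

Equivalently, choose which 3 of the 12 gaps become plus signs: C(12,3) = 220.

220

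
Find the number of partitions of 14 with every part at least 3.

13

The partitions of 14 that satisfy the conditions:
14
11+3
10+4
9+5
8+6
8+3+3
7+7
7+4+3
6+5+3
6+4+4
5+5+4
5+3+3+3
4+4+3+3
That's 13 in total.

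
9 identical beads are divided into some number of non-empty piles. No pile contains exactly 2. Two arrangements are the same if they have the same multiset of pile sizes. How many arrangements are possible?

They are:
9
8 + 1
7 + 1 + 1
6 + 3
6 + 1 + 1 + 1
5 + 4
5 + 3 + 1
5 + 1 + 1 + 1 + 1
4 + 4 + 1
4 + 3 + 1 + 1
4 + 1 + 1 + 1 + 1 + 1
3 + 3 + 3
3 + 3 + 1 + 1 + 1
3 + 1 + 1 + 1 + 1 + 1 + 1
1 + 1 + 1 + 1 + 1 + 1 + 1 + 1 + 1

15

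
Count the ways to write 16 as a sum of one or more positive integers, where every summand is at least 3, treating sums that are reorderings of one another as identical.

21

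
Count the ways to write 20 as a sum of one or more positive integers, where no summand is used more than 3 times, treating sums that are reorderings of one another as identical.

320

Direct enumeration gives 320 partitions.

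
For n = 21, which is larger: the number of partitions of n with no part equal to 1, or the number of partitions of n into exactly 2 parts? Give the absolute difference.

Partitions of 21 with no part equal to 1: 165.
Partitions of 21 into exactly 2 parts: 10.
|165 − 10| = 155.

155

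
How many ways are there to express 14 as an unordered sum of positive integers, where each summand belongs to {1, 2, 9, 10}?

14

They are:
10, 2, 2
10, 2, 1, 1
10, 1, 1, 1, 1
9, 2, 2, 1
9, 2, 1, 1, 1
9, 1, 1, 1, 1, 1
2, 2, 2, 2, 2, 2, 2
2, 2, 2, 2, 2, 2, 1, 1
2, 2, 2, 2, 2, 1, 1, 1, 1
2, 2, 2, 2, 1, 1, 1, 1, 1, 1
2, 2, 2, 1, 1, 1, 1, 1, 1, 1, 1
2, 2, 1, 1, 1, 1, 1, 1, 1, 1, 1, 1
2, 1, 1, 1, 1, 1, 1, 1, 1, 1, 1, 1, 1
1, 1, 1, 1, 1, 1, 1, 1, 1, 1, 1, 1, 1, 1
Counting gives 14.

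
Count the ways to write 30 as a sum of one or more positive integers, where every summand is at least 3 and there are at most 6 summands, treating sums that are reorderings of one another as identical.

There are 288 such partitions.

288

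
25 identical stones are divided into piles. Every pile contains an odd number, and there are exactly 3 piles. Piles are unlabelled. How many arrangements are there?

Enumerating:
23, 1, 1
21, 3, 1
19, 5, 1
19, 3, 3
17, 7, 1
17, 5, 3
15, 9, 1
15, 7, 3
15, 5, 5
13, 11, 1
13, 9, 3
13, 7, 5
11, 11, 3
11, 9, 5
11, 7, 7
9, 9, 7

16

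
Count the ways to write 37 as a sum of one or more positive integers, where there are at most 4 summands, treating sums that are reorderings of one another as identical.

A full systematic count gives 511.

511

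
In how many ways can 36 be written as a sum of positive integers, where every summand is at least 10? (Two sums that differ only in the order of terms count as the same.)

17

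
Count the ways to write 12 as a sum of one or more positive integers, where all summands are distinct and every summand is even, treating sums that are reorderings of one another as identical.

Listing the qualifying partitions of 12:
12
10,2
8,4
6,4,2

4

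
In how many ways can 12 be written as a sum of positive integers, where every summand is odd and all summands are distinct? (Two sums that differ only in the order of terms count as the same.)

They are:
11+1
9+3
7+5
That's 3 in total.

3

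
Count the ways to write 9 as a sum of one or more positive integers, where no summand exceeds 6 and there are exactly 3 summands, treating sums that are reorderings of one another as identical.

6

The partitions of 9 that satisfy the conditions:
6, 2, 1
5, 3, 1
5, 2, 2
4, 4, 1
4, 3, 2
3, 3, 3
That's 6 in total.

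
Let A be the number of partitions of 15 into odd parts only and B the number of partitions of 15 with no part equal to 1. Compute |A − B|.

14

Partitions of 15 into odd parts only: 27.
Partitions of 15 with no part equal to 1: 41.
|27 − 41| = 14.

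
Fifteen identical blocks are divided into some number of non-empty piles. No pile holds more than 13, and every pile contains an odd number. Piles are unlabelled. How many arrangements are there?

A partial list (first 12 by largest part):
13,1,1
11,3,1
11,1,1,1,1
9,5,1
9,3,3
9,3,1,1,1
9,1,1,1,1,1,1
7,7,1
7,5,3
7,5,1,1,1
7,3,3,1,1
7,3,1,1,1,1,1
…and 14 more, for 26 total.

26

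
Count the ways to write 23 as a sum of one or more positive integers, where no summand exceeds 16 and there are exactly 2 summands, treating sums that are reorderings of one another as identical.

5

Listing the qualifying partitions of 23:
16, 7
15, 8
14, 9
13, 10
12, 11
Counting gives 5.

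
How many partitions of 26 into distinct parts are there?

Systematic enumeration (by largest part, then next-largest, …) yields 165.

165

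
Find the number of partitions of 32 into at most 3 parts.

102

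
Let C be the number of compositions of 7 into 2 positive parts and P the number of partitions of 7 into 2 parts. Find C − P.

Compositions: C(6,1) = 6.
Unordered (partitions into 2 parts): 3.
Difference: 6 − 3 = 3.

3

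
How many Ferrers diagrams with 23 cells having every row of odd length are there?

104

Systematic enumeration (by largest part, then next-largest, …) yields 104.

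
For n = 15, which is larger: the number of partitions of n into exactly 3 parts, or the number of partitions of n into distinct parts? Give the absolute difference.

8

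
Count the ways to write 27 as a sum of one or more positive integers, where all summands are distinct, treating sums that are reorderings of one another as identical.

192

Enumerating by decreasing first part gives 192 partitions in all.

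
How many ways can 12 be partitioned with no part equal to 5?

A partial list (first 12 by largest part):
12
1+11
2+10
1+1+10
3+9
1+2+9
1+1+1+9
4+8
1+3+8
2+2+8
1+1+2+8
1+1+1+1+8
…and 50 more, for 62 total.

62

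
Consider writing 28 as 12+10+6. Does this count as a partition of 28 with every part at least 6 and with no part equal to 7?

Yes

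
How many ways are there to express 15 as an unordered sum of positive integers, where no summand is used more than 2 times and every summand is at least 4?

7

The partitions of 15 that satisfy the conditions:
15
11 + 4
10 + 5
9 + 6
8 + 7
7 + 4 + 4
6 + 5 + 4
Counting gives 7.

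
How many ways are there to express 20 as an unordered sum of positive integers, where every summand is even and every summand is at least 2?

42

A partial list (first 12 by largest part):
20
18,2
16,4
16,2,2
14,6
14,4,2
14,2,2,2
12,8
12,6,2
12,4,4
12,4,2,2
12,2,2,2,2
…and 30 more, for 42 total.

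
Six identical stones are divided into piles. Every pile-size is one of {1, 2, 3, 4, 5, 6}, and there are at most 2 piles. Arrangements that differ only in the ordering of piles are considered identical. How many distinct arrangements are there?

4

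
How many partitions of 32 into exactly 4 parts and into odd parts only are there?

47

There are too many to list fully; the first 12 (by largest part) are:
1 + 1 + 1 + 29
1 + 1 + 3 + 27
1 + 1 + 5 + 25
1 + 3 + 3 + 25
1 + 1 + 7 + 23
1 + 3 + 5 + 23
3 + 3 + 3 + 23
1 + 1 + 9 + 21
1 + 3 + 7 + 21
1 + 5 + 5 + 21
3 + 3 + 5 + 21
1 + 1 + 11 + 19
…and 35 more, for 47 total.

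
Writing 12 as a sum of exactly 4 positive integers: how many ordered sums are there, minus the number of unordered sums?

150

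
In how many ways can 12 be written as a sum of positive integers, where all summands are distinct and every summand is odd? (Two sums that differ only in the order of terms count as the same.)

3

Enumerating:
1 + 11
3 + 9
5 + 7
Counting gives 3.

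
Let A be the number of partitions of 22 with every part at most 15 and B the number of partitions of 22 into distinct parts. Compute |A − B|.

883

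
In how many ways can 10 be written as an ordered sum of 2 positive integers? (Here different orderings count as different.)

9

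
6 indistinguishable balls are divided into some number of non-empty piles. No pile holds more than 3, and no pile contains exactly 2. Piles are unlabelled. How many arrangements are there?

3

Listing the qualifying partitions of 6:
3,3
3,1,1,1
1,1,1,1,1,1
That's 3 in total.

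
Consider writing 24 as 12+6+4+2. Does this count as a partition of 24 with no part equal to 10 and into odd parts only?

The parts sum to 24, and the condition 'every summand is odd' is violated.

No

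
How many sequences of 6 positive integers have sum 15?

2002

By stars and bars with positive parts, the count is C(14,5) = 2002.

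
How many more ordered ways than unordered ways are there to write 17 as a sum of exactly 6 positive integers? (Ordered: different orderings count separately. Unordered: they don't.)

4324

Ordered (compositions into 6 parts): C(16,5) = 4368.
Partitions of 17 into exactly 6 parts: 44.
Difference: 4368 − 44 = 4324.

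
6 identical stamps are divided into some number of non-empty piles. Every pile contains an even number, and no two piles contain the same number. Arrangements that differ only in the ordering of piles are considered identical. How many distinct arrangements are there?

They are:
6
2, 4
Counting gives 2.

2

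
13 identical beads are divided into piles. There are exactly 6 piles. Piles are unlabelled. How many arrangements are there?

Enumerating:
8,1,1,1,1,1
7,2,1,1,1,1
6,3,1,1,1,1
6,2,2,1,1,1
5,4,1,1,1,1
5,3,2,1,1,1
5,2,2,2,1,1
4,4,2,1,1,1
4,3,3,1,1,1
4,3,2,2,1,1
4,2,2,2,2,1
3,3,3,2,1,1
3,3,2,2,2,1
3,2,2,2,2,2

14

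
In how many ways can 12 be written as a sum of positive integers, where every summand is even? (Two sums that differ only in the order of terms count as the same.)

Listing the qualifying partitions of 12:
12
2,10
4,8
2,2,8
6,6
2,4,6
2,2,2,6
4,4,4
2,2,4,4
2,2,2,2,4
2,2,2,2,2,2

11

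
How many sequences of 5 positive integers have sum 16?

1365

A composition of 16 into 5 positive parts is chosen by placing 4 dividers among the 15 gaps between 16 units: C(15,4) = 1365.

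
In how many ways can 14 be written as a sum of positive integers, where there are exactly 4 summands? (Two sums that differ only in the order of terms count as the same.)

23

They are:
11 + 1 + 1 + 1
10 + 2 + 1 + 1
9 + 3 + 1 + 1
9 + 2 + 2 + 1
8 + 4 + 1 + 1
8 + 3 + 2 + 1
8 + 2 + 2 + 2
7 + 5 + 1 + 1
7 + 4 + 2 + 1
7 + 3 + 3 + 1
7 + 3 + 2 + 2
6 + 6 + 1 + 1
6 + 5 + 2 + 1
6 + 4 + 3 + 1
6 + 4 + 2 + 2
6 + 3 + 3 + 2
5 + 5 + 3 + 1
5 + 5 + 2 + 2
5 + 4 + 4 + 1
5 + 4 + 3 + 2
5 + 3 + 3 + 3
4 + 4 + 4 + 2
4 + 4 + 3 + 3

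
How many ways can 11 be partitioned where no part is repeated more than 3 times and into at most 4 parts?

27

A partial list (first 12 by largest part):
11
10+1
9+2
9+1+1
8+3
8+2+1
8+1+1+1
7+4
7+3+1
7+2+2
7+2+1+1
6+5
…and 15 more, for 27 total.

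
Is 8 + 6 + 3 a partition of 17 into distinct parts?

The parts sum to 17, and the condition 'all summands are distinct' holds.

Yes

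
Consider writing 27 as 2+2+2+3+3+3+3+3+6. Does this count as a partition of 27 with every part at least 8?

The parts sum to 27, and the condition 'every summand is at least 8' is violated.

No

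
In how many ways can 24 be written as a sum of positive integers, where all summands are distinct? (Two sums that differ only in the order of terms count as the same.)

Systematic enumeration (by largest part, then next-largest, …) yields 122.

122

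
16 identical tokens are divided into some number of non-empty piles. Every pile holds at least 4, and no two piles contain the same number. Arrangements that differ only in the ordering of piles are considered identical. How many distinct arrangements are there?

6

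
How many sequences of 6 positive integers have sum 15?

Equivalently, choose which 5 of the 14 gaps become plus signs: C(14,5) = 2002.

2002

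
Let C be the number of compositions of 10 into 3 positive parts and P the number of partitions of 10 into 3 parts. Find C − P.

28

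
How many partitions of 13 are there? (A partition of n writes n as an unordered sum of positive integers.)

101

There are 101 such partitions.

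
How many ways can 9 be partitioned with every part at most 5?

The partitions of 9 that satisfy the conditions:
5, 4
5, 3, 1
5, 2, 2
5, 2, 1, 1
5, 1, 1, 1, 1
4, 4, 1
4, 3, 2
4, 3, 1, 1
4, 2, 2, 1
4, 2, 1, 1, 1
4, 1, 1, 1, 1, 1
3, 3, 3
3, 3, 2, 1
3, 3, 1, 1, 1
3, 2, 2, 2
3, 2, 2, 1, 1
3, 2, 1, 1, 1, 1
3, 1, 1, 1, 1, 1, 1
2, 2, 2, 2, 1
2, 2, 2, 1, 1, 1
2, 2, 1, 1, 1, 1, 1
2, 1, 1, 1, 1, 1, 1, 1
1, 1, 1, 1, 1, 1, 1, 1, 1
That's 23 in total.

23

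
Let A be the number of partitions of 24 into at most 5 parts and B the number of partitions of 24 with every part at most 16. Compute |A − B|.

1197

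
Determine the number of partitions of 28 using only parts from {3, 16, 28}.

Listing the qualifying partitions of 28:
28
16, 3, 3, 3, 3

2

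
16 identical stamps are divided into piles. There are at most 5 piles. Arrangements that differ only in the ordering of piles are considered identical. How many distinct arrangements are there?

Enumerating by decreasing first part gives 101 partitions in all.

101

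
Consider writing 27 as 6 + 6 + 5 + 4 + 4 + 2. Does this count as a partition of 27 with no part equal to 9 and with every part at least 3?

The parts sum to 27, and the condition 'every summand is at least 3' is violated.

No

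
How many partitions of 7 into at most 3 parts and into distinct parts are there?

5

The partitions of 7 that satisfy the conditions:
7
1,6
2,5
3,4
1,2,4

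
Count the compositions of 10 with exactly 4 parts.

84

A composition of 10 into 4 positive parts is chosen by placing 3 dividers among the 9 gaps between 10 units: C(9,3) = 84.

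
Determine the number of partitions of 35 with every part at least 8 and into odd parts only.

5

Listing the qualifying partitions of 35:
35
9, 9, 17
9, 11, 15
9, 13, 13
11, 11, 13
That's 5 in total.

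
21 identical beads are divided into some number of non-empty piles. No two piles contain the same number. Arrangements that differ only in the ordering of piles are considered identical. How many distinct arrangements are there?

76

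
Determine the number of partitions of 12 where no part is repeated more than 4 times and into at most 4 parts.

34

A partial list (first 12 by largest part):
12
1,11
2,10
1,1,10
3,9
1,2,9
1,1,1,9
4,8
1,3,8
2,2,8
1,1,2,8
5,7
…and 22 more, for 34 total.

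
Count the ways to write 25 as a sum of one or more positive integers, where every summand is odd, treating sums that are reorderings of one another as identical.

Counting exhaustively, 142 partitions satisfy the conditions.

142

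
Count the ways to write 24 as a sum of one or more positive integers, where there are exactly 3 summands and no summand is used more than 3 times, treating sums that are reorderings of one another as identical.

48

A partial list (first 12 by largest part):
22 + 1 + 1
21 + 2 + 1
20 + 3 + 1
20 + 2 + 2
19 + 4 + 1
19 + 3 + 2
18 + 5 + 1
18 + 4 + 2
18 + 3 + 3
17 + 6 + 1
17 + 5 + 2
17 + 4 + 3
…and 36 more, for 48 total.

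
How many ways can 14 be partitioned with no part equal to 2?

There are too many to list fully; the first 12 (by largest part) are:
14
1 + 13
1 + 1 + 12
3 + 11
1 + 1 + 1 + 11
4 + 10
1 + 3 + 10
1 + 1 + 1 + 1 + 10
5 + 9
1 + 4 + 9
1 + 1 + 3 + 9
1 + 1 + 1 + 1 + 1 + 9
…and 46 more, for 58 total.

58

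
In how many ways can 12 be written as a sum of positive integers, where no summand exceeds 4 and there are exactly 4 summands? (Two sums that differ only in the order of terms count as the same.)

Enumerating:
1,3,4,4
2,2,4,4
2,3,3,4
3,3,3,3
That's 4 in total.

4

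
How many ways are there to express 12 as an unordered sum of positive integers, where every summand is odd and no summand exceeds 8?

12

They are:
7 + 5
7 + 3 + 1 + 1
7 + 1 + 1 + 1 + 1 + 1
5 + 5 + 1 + 1
5 + 3 + 3 + 1
5 + 3 + 1 + 1 + 1 + 1
5 + 1 + 1 + 1 + 1 + 1 + 1 + 1
3 + 3 + 3 + 3
3 + 3 + 3 + 1 + 1 + 1
3 + 3 + 1 + 1 + 1 + 1 + 1 + 1
3 + 1 + 1 + 1 + 1 + 1 + 1 + 1 + 1 + 1
1 + 1 + 1 + 1 + 1 + 1 + 1 + 1 + 1 + 1 + 1 + 1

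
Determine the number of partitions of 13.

101

There are 101 such partitions.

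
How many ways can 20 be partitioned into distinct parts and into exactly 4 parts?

Listing the qualifying partitions of 20:
14 + 3 + 2 + 1
13 + 4 + 2 + 1
12 + 5 + 2 + 1
12 + 4 + 3 + 1
11 + 6 + 2 + 1
11 + 5 + 3 + 1
11 + 4 + 3 + 2
10 + 7 + 2 + 1
10 + 6 + 3 + 1
10 + 5 + 4 + 1
10 + 5 + 3 + 2
9 + 8 + 2 + 1
9 + 7 + 3 + 1
9 + 6 + 4 + 1
9 + 6 + 3 + 2
9 + 5 + 4 + 2
8 + 7 + 4 + 1
8 + 7 + 3 + 2
8 + 6 + 5 + 1
8 + 6 + 4 + 2
8 + 5 + 4 + 3
7 + 6 + 5 + 2
7 + 6 + 4 + 3
Counting gives 23.

23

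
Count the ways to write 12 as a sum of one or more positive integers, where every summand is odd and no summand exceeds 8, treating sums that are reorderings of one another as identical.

Listing the qualifying partitions of 12:
5,7
1,1,3,7
1,1,1,1,1,7
1,1,5,5
1,3,3,5
1,1,1,1,3,5
1,1,1,1,1,1,1,5
3,3,3,3
1,1,1,3,3,3
1,1,1,1,1,1,3,3
1,1,1,1,1,1,1,1,1,3
1,1,1,1,1,1,1,1,1,1,1,1
Counting gives 12.

12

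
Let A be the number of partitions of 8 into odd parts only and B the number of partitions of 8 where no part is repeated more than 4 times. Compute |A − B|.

13

Partitions of 8 into odd parts only: 6.
Partitions of 8 where no part is repeated more than 4 times: 19.
|6 − 19| = 13.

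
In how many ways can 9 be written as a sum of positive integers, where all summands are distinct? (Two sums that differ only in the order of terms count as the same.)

The partitions of 9 that satisfy the conditions:
9
8+1
7+2
6+3
6+2+1
5+4
5+3+1
4+3+2
Counting gives 8.

8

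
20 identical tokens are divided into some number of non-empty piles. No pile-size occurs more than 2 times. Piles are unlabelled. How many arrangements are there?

202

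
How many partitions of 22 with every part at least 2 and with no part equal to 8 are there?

176

Systematic enumeration (by largest part, then next-largest, …) yields 176.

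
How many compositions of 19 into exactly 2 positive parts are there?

18

A composition of 19 into 2 positive parts is chosen by placing 1 dividers among the 18 gaps between 19 units: C(18,1) = 18.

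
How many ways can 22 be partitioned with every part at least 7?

7

Listing the qualifying partitions of 22:
22
7, 15
8, 14
9, 13
10, 12
11, 11
7, 7, 8
Counting gives 7.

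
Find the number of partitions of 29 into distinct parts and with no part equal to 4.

Direct enumeration gives 164 partitions.

164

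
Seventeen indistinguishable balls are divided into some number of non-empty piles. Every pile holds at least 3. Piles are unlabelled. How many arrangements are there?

Listing the qualifying partitions of 17:
17
14 + 3
13 + 4
12 + 5
11 + 6
11 + 3 + 3
10 + 7
10 + 4 + 3
9 + 8
9 + 5 + 3
9 + 4 + 4
8 + 6 + 3
8 + 5 + 4
8 + 3 + 3 + 3
7 + 7 + 3
7 + 6 + 4
7 + 5 + 5
7 + 4 + 3 + 3
6 + 6 + 5
6 + 5 + 3 + 3
6 + 4 + 4 + 3
5 + 5 + 4 + 3
5 + 4 + 4 + 4
5 + 3 + 3 + 3 + 3
4 + 4 + 3 + 3 + 3

25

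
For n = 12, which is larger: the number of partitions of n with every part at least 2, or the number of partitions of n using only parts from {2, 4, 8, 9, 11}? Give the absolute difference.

15

Partitions of 12 with every part at least 2: 21.
Partitions of 12 using only parts from {2, 4, 8, 9, 11}: 6.
|21 − 6| = 15.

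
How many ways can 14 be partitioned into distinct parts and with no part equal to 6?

The partitions of 14 that satisfy the conditions:
14
13 + 1
12 + 2
11 + 3
11 + 2 + 1
10 + 4
10 + 3 + 1
9 + 5
9 + 4 + 1
9 + 3 + 2
8 + 5 + 1
8 + 4 + 2
8 + 3 + 2 + 1
7 + 5 + 2
7 + 4 + 3
7 + 4 + 2 + 1
5 + 4 + 3 + 2

17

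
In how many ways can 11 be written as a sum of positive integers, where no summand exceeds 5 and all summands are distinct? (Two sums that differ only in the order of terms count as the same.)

The partitions of 11 that satisfy the conditions:
5, 4, 2
5, 3, 2, 1

2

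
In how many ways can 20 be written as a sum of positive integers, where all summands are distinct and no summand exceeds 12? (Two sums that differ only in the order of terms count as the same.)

45

A partial list (first 12 by largest part):
12,8
12,7,1
12,6,2
12,5,3
12,5,2,1
12,4,3,1
11,9
11,8,1
11,7,2
11,6,3
11,6,2,1
11,5,4
…and 33 more, for 45 total.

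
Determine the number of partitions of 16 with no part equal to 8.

209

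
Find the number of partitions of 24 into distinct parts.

122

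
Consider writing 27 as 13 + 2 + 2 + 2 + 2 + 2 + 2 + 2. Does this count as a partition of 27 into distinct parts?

No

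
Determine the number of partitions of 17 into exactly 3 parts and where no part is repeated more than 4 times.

Enumerating:
1 + 1 + 15
1 + 2 + 14
1 + 3 + 13
2 + 2 + 13
1 + 4 + 12
2 + 3 + 12
1 + 5 + 11
2 + 4 + 11
3 + 3 + 11
1 + 6 + 10
2 + 5 + 10
3 + 4 + 10
1 + 7 + 9
2 + 6 + 9
3 + 5 + 9
4 + 4 + 9
1 + 8 + 8
2 + 7 + 8
3 + 6 + 8
4 + 5 + 8
3 + 7 + 7
4 + 6 + 7
5 + 5 + 7
5 + 6 + 6

24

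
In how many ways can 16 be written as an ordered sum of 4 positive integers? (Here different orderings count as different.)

Equivalently, choose which 3 of the 15 gaps become plus signs: C(15,3) = 455.

455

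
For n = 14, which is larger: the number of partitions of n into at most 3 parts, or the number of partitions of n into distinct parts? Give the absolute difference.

2

Partitions of 14 into at most 3 parts: 24.
Partitions of 14 into distinct parts: 22.
|24 − 22| = 2.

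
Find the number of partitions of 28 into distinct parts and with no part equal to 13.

Systematic enumeration (by largest part, then next-largest, …) yields 196.

196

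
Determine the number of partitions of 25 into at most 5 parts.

377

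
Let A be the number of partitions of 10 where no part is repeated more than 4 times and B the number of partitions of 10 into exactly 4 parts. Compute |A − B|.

25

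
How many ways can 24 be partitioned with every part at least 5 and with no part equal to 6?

17

They are:
24
19,5
17,7
16,8
15,9
14,10
14,5,5
13,11
12,12
12,7,5
11,8,5
10,9,5
10,7,7
9,8,7
9,5,5,5
8,8,8
7,7,5,5
That's 17 in total.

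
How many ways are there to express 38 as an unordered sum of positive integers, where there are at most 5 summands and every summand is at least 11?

The partitions of 38 that satisfy the conditions:
38
11, 27
12, 26
13, 25
14, 24
15, 23
16, 22
17, 21
18, 20
19, 19
11, 11, 16
11, 12, 15
11, 13, 14
12, 12, 14
12, 13, 13

15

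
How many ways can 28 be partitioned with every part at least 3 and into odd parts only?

30

There are too many to list fully; the first 12 (by largest part) are:
25 + 3
23 + 5
21 + 7
19 + 9
19 + 3 + 3 + 3
17 + 11
17 + 5 + 3 + 3
15 + 13
15 + 7 + 3 + 3
15 + 5 + 5 + 3
13 + 9 + 3 + 3
13 + 7 + 5 + 3
…and 18 more, for 30 total.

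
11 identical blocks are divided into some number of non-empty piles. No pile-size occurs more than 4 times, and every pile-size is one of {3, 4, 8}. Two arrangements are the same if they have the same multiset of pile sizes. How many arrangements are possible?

The partitions of 11 that satisfy the conditions:
8+3
4+4+3
That's 2 in total.

2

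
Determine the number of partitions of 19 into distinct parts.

A partial list (first 12 by largest part):
19
18, 1
17, 2
16, 3
16, 2, 1
15, 4
15, 3, 1
14, 5
14, 4, 1
14, 3, 2
13, 6
13, 5, 1
…and 42 more, for 54 total.

54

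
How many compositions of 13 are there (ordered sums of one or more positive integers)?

Each of the 12 gaps between 13 units is either a break or not: 2^12 = 4096.

4096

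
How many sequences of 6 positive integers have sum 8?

Place 5 bars in the 7 internal gaps of a row of 8 dots: C(7,5) = 21.

21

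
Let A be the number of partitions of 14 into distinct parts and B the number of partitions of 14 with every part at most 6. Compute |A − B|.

Partitions of 14 into distinct parts: 22.
Partitions of 14 with every part at most 6: 90.
|22 − 90| = 68.

68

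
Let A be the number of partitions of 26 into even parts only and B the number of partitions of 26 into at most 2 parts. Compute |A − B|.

Partitions of 26 into even parts only: 101.
Partitions of 26 into at most 2 parts: 14.
|101 − 14| = 87.

87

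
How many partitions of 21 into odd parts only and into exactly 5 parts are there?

18

They are:
17 + 1 + 1 + 1 + 1
15 + 3 + 1 + 1 + 1
13 + 5 + 1 + 1 + 1
13 + 3 + 3 + 1 + 1
11 + 7 + 1 + 1 + 1
11 + 5 + 3 + 1 + 1
11 + 3 + 3 + 3 + 1
9 + 9 + 1 + 1 + 1
9 + 7 + 3 + 1 + 1
9 + 5 + 5 + 1 + 1
9 + 5 + 3 + 3 + 1
9 + 3 + 3 + 3 + 3
7 + 7 + 5 + 1 + 1
7 + 7 + 3 + 3 + 1
7 + 5 + 5 + 3 + 1
7 + 5 + 3 + 3 + 3
5 + 5 + 5 + 5 + 1
5 + 5 + 5 + 3 + 3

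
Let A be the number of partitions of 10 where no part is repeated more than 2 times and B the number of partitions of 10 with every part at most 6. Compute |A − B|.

Partitions of 10 where no part is repeated more than 2 times: 22.
Partitions of 10 with every part at most 6: 35.
|22 − 35| = 13.

13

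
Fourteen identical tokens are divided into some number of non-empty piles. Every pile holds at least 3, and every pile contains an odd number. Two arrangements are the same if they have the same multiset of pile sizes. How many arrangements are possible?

4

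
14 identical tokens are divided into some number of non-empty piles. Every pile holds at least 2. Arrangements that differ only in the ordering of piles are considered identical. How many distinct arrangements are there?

There are too many to list fully; the first 12 (by largest part) are:
14
12 + 2
11 + 3
10 + 4
10 + 2 + 2
9 + 5
9 + 3 + 2
8 + 6
8 + 4 + 2
8 + 3 + 3
8 + 2 + 2 + 2
7 + 7
…and 22 more, for 34 total.

34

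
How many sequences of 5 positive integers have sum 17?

Equivalently, choose which 4 of the 16 gaps become plus signs: C(16,4) = 1820.

1820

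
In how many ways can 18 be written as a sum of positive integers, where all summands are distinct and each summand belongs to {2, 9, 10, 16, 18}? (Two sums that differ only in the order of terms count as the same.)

2

Enumerating:
18
16,2
That's 2 in total.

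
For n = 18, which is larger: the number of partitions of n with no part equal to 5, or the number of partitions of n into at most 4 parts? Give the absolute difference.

200

Partitions of 18 with no part equal to 5: 284.
Partitions of 18 into at most 4 parts: 84.
|284 − 84| = 200.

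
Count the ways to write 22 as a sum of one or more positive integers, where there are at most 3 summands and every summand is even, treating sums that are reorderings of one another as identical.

16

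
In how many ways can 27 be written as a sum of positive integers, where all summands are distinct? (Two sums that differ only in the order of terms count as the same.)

There are 192 such partitions.

192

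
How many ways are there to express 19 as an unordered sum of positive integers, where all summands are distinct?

54

There are too many to list fully; the first 12 (by largest part) are:
19
18 + 1
17 + 2
16 + 3
16 + 2 + 1
15 + 4
15 + 3 + 1
14 + 5
14 + 4 + 1
14 + 3 + 2
13 + 6
13 + 5 + 1
…and 42 more, for 54 total.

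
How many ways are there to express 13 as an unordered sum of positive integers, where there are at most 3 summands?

21

The partitions of 13 that satisfy the conditions:
13
12+1
11+2
11+1+1
10+3
10+2+1
9+4
9+3+1
9+2+2
8+5
8+4+1
8+3+2
7+6
7+5+1
7+4+2
7+3+3
6+6+1
6+5+2
6+4+3
5+5+3
5+4+4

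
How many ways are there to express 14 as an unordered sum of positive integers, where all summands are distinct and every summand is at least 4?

4

Listing the qualifying partitions of 14:
14
10 + 4
9 + 5
8 + 6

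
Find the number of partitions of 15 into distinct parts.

There are too many to list fully; the first 12 (by largest part) are:
15
14, 1
13, 2
12, 3
12, 2, 1
11, 4
11, 3, 1
10, 5
10, 4, 1
10, 3, 2
9, 6
9, 5, 1
…and 15 more, for 27 total.

27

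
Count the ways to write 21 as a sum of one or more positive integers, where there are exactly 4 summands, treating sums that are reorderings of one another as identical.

72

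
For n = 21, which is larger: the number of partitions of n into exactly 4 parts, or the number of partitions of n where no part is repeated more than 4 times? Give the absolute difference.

Partitions of 21 into exactly 4 parts: 72.
Partitions of 21 where no part is repeated more than 4 times: 505.
|72 − 505| = 433.

433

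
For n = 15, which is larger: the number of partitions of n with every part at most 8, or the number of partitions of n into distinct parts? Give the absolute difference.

Partitions of 15 with every part at most 8: 146.
Partitions of 15 into distinct parts: 27.
|146 − 27| = 119.

119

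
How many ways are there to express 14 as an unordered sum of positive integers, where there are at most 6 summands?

Direct enumeration gives 90 partitions.

90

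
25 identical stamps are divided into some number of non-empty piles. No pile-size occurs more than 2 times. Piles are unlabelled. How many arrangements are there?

Direct enumeration gives 513 partitions.

513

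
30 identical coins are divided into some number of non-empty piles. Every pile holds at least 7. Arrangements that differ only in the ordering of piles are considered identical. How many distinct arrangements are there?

Enumerating:
30
23,7
22,8
21,9
20,10
19,11
18,12
17,13
16,14
16,7,7
15,15
15,8,7
14,9,7
14,8,8
13,10,7
13,9,8
12,11,7
12,10,8
12,9,9
11,11,8
11,10,9
10,10,10
9,7,7,7
8,8,7,7
Counting gives 24.

24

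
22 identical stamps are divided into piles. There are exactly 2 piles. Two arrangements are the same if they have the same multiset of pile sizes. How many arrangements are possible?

11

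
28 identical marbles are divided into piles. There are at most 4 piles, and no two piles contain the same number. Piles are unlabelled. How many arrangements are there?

150

Direct enumeration gives 150 partitions.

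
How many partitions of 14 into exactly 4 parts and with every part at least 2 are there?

Listing the qualifying partitions of 14:
2,2,2,8
2,2,3,7
2,2,4,6
2,3,3,6
2,2,5,5
2,3,4,5
3,3,3,5
2,4,4,4
3,3,4,4
That's 9 in total.

9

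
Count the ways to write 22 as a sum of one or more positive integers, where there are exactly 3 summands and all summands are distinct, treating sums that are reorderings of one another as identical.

30

A partial list (first 12 by largest part):
1 + 2 + 19
1 + 3 + 18
1 + 4 + 17
2 + 3 + 17
1 + 5 + 16
2 + 4 + 16
1 + 6 + 15
2 + 5 + 15
3 + 4 + 15
1 + 7 + 14
2 + 6 + 14
3 + 5 + 14
…and 18 more, for 30 total.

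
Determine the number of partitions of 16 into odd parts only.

32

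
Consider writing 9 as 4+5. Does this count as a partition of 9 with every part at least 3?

The parts sum to 9, and the condition 'every summand is at least 3' holds.

Yes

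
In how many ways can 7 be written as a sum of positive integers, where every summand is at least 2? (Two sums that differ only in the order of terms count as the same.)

They are:
7
2, 5
3, 4
2, 2, 3

4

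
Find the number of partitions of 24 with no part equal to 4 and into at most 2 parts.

12

Listing the qualifying partitions of 24:
24
1 + 23
2 + 22
3 + 21
5 + 19
6 + 18
7 + 17
8 + 16
9 + 15
10 + 14
11 + 13
12 + 12
Counting gives 12.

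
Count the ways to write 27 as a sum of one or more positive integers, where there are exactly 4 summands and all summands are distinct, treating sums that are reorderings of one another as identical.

72

Systematic enumeration (by largest part, then next-largest, …) yields 72.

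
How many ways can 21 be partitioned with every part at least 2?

165

There are 165 such partitions.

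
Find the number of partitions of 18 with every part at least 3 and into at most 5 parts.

There are too many to list fully; the first 12 (by largest part) are:
18
15, 3
14, 4
13, 5
12, 6
12, 3, 3
11, 7
11, 4, 3
10, 8
10, 5, 3
10, 4, 4
9, 9
…and 20 more, for 32 total.

32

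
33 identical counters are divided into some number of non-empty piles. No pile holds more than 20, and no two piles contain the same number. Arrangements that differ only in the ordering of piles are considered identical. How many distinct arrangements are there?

378

Enumerating by decreasing first part gives 378 partitions in all.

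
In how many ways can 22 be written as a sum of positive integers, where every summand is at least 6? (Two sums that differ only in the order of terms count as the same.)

11

They are:
22
16 + 6
15 + 7
14 + 8
13 + 9
12 + 10
11 + 11
10 + 6 + 6
9 + 7 + 6
8 + 8 + 6
8 + 7 + 7
Counting gives 11.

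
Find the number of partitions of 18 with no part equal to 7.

Enumerating by decreasing first part gives 329 partitions in all.

329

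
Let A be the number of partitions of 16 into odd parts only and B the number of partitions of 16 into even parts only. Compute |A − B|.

Partitions of 16 into odd parts only: 32.
Partitions of 16 into even parts only: 22.
|32 − 22| = 10.

10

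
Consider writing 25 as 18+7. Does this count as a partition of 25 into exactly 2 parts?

The parts sum to 25, and the condition 'there are exactly 2 summands' holds.

Yes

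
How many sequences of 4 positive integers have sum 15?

364

A composition of 15 into 4 positive parts is chosen by placing 3 dividers among the 14 gaps between 15 units: C(14,3) = 364.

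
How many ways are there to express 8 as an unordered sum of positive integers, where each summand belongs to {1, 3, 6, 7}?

They are:
7, 1
6, 1, 1
3, 3, 1, 1
3, 1, 1, 1, 1, 1
1, 1, 1, 1, 1, 1, 1, 1
That's 5 in total.

5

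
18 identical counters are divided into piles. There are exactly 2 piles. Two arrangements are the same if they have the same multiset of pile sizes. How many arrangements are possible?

9

Listing the qualifying partitions of 18:
17, 1
16, 2
15, 3
14, 4
13, 5
12, 6
11, 7
10, 8
9, 9
That's 9 in total.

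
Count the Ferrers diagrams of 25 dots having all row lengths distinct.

A full systematic count gives 142.

142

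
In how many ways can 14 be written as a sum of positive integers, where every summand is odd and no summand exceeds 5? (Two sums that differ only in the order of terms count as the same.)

11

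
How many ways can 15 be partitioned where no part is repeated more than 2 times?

There are too many to list fully; the first 12 (by largest part) are:
15
14 + 1
13 + 2
13 + 1 + 1
12 + 3
12 + 2 + 1
11 + 4
11 + 3 + 1
11 + 2 + 2
11 + 2 + 1 + 1
10 + 5
10 + 4 + 1
…and 58 more, for 70 total.

70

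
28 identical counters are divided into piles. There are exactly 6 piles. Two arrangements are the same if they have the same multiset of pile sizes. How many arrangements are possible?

391

Enumerating by decreasing first part gives 391 partitions in all.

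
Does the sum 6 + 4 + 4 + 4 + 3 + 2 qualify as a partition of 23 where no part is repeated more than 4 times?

Yes

The parts sum to 23, and the condition 'no summand is used more than 4 times' holds.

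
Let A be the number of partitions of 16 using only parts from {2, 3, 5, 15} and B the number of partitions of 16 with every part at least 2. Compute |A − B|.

Partitions of 16 using only parts from {2, 3, 5, 15}: 7.
Partitions of 16 with every part at least 2: 55.
|7 − 55| = 48.

48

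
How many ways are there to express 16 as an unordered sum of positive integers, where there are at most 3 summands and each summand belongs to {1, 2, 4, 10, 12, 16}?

4

The partitions of 16 that satisfy the conditions:
16
12+4
12+2+2
10+4+2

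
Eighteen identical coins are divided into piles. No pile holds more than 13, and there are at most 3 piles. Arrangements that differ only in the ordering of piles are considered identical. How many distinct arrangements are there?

28

A partial list (first 12 by largest part):
13+5
13+4+1
13+3+2
12+6
12+5+1
12+4+2
12+3+3
11+7
11+6+1
11+5+2
11+4+3
10+8
…and 16 more, for 28 total.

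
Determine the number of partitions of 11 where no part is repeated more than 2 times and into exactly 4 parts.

Enumerating:
7+2+1+1
6+3+1+1
6+2+2+1
5+4+1+1
5+3+2+1
4+4+2+1
4+3+3+1
4+3+2+2
That's 8 in total.

8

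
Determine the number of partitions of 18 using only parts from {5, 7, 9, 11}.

They are:
11+7
9+9

2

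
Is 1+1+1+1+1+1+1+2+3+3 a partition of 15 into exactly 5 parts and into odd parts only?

No

The parts sum to 15, and the condition 'there are exactly 5 summands' is violated.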